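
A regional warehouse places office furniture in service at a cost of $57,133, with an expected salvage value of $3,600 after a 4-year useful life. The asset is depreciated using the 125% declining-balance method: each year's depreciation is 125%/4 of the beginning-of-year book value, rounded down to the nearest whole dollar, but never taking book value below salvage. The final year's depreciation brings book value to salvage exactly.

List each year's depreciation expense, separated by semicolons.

$17,854; $12,274; $8,439; $14,966

Depreciable base = $57,133 − $3,600 = $53,533.
Year 1: ⌊$57,133 × 125%/4⌋ = $17,854. Book value $39,279.
Year 2: ⌊$39,279 × 125%/4⌋ = $12,274. Book value $27,005.
Year 3: ⌊$27,005 × 125%/4⌋ = $8,439. Book value $18,566.
Year 4 (final): $18,566 − $3,600 = $14,966. Book value $3,600.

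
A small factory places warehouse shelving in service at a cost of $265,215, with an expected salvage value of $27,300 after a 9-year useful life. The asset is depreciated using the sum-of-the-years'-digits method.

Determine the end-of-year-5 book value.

Depreciable base = $265,215 − $27,300 = $237,915.
Sum of the years' digits = 9+8+7+6+5+4+3+2+1 = 45.
Year 1: $237,915 × 9/45 = $47,583. Book value $217,632.
Year 2: $237,915 × 8/45 = $42,296. Book value $175,336.
Year 3: $237,915 × 7/45 = $37,009. Book value $138,327.
Year 4: $237,915 × 6/45 = $31,722. Book value $106,605.
Year 5: $237,915 × 5/45 = $26,435. Book value $80,170.

$80,170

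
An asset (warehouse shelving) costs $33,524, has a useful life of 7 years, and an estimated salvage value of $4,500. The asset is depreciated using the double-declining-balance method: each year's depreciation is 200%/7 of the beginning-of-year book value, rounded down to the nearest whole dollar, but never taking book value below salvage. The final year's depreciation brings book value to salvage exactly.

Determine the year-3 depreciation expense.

$4,887

Depreciable base = $33,524 − $4,500 = $29,024.
Year 1: ⌊$33,524 × 200%/7⌋ = $9,578. Book value $23,946.
Year 2: ⌊$23,946 × 200%/7⌋ = $6,841. Book value $17,105.
Year 3: ⌊$17,105 × 200%/7⌋ = $4,887. Book value $12,218.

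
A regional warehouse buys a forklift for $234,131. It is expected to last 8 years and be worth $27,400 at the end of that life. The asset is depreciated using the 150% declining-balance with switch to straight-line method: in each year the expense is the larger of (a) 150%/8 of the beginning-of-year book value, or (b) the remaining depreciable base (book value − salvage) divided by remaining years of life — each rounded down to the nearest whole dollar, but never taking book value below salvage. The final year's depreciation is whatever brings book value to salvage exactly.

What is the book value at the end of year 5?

Depreciable base = $234,131 − $27,400 = $206,731.
Year 1: DB = ⌊$234,131 × 150%/8⌋ = $43,899; SL = ⌊$206,731/8⌋ = $25,841 → take DB $43,899. Book value $190,232.
Year 2: DB = ⌊$190,232 × 150%/8⌋ = $35,668; SL = ⌊$162,832/7⌋ = $23,261 → take DB $35,668. Book value $154,564.
Year 3: DB = ⌊$154,564 × 150%/8⌋ = $28,980; SL = ⌊$127,164/6⌋ = $21,194 → take DB $28,980. Book value $125,584.
Year 4: DB = ⌊$125,584 × 150%/8⌋ = $23,547; SL = ⌊$98,184/5⌋ = $19,636 → take DB $23,547. Book value $102,037.
Year 5: DB = ⌊$102,037 × 150%/8⌋ = $19,131; SL = ⌊$74,637/4⌋ = $18,659 → take DB $19,131. Book value $82,906.

$82,906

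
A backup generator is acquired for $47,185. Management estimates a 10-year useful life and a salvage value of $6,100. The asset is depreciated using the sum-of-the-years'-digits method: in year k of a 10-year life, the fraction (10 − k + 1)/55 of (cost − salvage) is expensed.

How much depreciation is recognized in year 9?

Depreciable base = $47,185 − $6,100 = $41,085.
Sum of the years' digits = 10+9+8+7+6+5+4+3+2+1 = 55.
Year 1: $41,085 × 10/55 = $7,470. Book value $39,715.
Year 2: $41,085 × 9/55 = $6,723. Book value $32,992.
Year 3: $41,085 × 8/55 = $5,976. Book value $27,016.
Year 4: $41,085 × 7/55 = $5,229. Book value $21,787.
Year 5: $41,085 × 6/55 = $4,482. Book value $17,305.
Year 6: $41,085 × 5/55 = $3,735. Book value $13,570.
Year 7: $41,085 × 4/55 = $2,988. Book value $10,582.
Year 8: $41,085 × 3/55 = $2,241. Book value $8,341.
Year 9: $41,085 × 2/55 = $1,494. Book value $6,847.

$1,494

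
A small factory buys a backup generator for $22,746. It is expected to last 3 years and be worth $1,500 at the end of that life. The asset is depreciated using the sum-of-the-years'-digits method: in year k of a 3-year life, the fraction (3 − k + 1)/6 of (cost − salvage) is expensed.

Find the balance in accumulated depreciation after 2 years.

$17,705

Depreciable base = $22,746 − $1,500 = $21,246.
Sum of the years' digits = 3+2+1 = 6.
Year 1: $21,246 × 3/6 = $10,623. Book value $12,123.
Year 2: $21,246 × 2/6 = $7,082. Book value $5,041.
Accumulated through year 2 = $22,746 − $5,041 = $17,705.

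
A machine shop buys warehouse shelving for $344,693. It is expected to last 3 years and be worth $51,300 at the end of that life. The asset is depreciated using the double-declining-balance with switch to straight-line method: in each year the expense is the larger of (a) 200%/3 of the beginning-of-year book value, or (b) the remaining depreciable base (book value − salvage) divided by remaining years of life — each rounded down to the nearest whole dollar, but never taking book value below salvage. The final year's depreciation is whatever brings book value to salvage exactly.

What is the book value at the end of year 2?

$51,300

Depreciable base = $344,693 − $51,300 = $293,393.
Year 1: DB = ⌊$344,693 × 200%/3⌋ = $229,795; SL = ⌊$293,393/3⌋ = $97,797 → take DB $229,795. Book value $114,898.
Year 2: DB = ⌊$114,898 × 200%/3⌋ = $76,598; SL = ⌊$63,598/2⌋ = $31,799 → take DB $76,598, capped at $63,598. Book value $51,300.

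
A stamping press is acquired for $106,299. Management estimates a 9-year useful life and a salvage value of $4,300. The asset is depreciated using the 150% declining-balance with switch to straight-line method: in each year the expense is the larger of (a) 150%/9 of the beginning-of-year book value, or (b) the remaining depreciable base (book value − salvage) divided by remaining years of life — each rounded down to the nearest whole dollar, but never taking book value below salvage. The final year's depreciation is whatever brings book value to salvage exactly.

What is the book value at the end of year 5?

$41,872

Depreciable base = $106,299 − $4,300 = $101,999.
Year 1: DB = ⌊$106,299 × 150%/9⌋ = $17,716; SL = ⌊$101,999/9⌋ = $11,333 → take DB $17,716. Book value $88,583.
Year 2: DB = ⌊$88,583 × 150%/9⌋ = $14,763; SL = ⌊$84,283/8⌋ = $10,535 → take DB $14,763. Book value $73,820.
Year 3: DB = ⌊$73,820 × 150%/9⌋ = $12,303; SL = ⌊$69,520/7⌋ = $9,931 → take DB $12,303. Book value $61,517.
Year 4: DB = ⌊$61,517 × 150%/9⌋ = $10,252; SL = ⌊$57,217/6⌋ = $9,536 → take DB $10,252. Book value $51,265.
Year 5: DB = ⌊$51,265 × 150%/9⌋ = $8,544; SL = ⌊$46,965/5⌋ = $9,393 → take SL $9,393. Book value $41,872.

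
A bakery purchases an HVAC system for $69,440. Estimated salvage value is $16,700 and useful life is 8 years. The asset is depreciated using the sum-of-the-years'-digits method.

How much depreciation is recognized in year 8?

Depreciable base = $69,440 − $16,700 = $52,740.
Sum of the years' digits = 8+7+6+5+4+3+2+1 = 36.
Year 1: $52,740 × 8/36 = $11,720. Book value $57,720.
Year 2: $52,740 × 7/36 = $10,255. Book value $47,465.
Year 3: $52,740 × 6/36 = $8,790. Book value $38,675.
Year 4: $52,740 × 5/36 = $7,325. Book value $31,350.
Year 5: $52,740 × 4/36 = $5,860. Book value $25,490.
Year 6: $52,740 × 3/36 = $4,395. Book value $21,095.
Year 7: $52,740 × 2/36 = $2,930. Book value $18,165.
Year 8: $52,740 × 1/36 = $1,465. Book value $16,700.

$1,465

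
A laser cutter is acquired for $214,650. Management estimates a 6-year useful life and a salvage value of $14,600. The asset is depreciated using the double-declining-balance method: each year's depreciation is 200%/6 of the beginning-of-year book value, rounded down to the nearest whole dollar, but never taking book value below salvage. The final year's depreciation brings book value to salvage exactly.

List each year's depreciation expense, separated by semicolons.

$71,550; $47,700; $31,800; $21,200; $14,133; $13,667

Depreciable base = $214,650 − $14,600 = $200,050.
Year 1: ⌊$214,650 × 200%/6⌋ = $71,550. Book value $143,100.
Year 2: ⌊$143,100 × 200%/6⌋ = $47,700. Book value $95,400.
Year 3: ⌊$95,400 × 200%/6⌋ = $31,800. Book value $63,600.
Year 4: ⌊$63,600 × 200%/6⌋ = $21,200. Book value $42,400.
Year 5: ⌊$42,400 × 200%/6⌋ = $14,133. Book value $28,267.
Year 6 (final): $28,267 − $14,600 = $13,667. Book value $14,600.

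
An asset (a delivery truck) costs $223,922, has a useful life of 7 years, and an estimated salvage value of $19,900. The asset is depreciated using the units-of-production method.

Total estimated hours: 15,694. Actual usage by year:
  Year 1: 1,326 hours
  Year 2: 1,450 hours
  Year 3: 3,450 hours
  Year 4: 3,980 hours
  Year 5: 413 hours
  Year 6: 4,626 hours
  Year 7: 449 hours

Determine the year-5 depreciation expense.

$5,369

Depreciable base = $223,922 − $19,900 = $204,022.
Rate = $204,022 / 15,694 hours = $13 per hour.
Year 1: 1,326 × $13 = $17,238. Book value $206,684.
Year 2: 1,450 × $13 = $18,850. Book value $187,834.
Year 3: 3,450 × $13 = $44,850. Book value $142,984.
Year 4: 3,980 × $13 = $51,740. Book value $91,244.
Year 5: 413 × $13 = $5,369. Book value $85,875.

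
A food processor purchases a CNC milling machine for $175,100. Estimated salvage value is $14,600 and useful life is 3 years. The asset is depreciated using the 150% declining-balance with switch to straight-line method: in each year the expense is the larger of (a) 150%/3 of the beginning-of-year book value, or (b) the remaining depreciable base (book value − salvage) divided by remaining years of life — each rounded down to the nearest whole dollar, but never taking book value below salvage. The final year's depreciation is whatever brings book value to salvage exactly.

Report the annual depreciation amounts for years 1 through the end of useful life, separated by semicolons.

Depreciable base = $175,100 − $14,600 = $160,500.
Year 1: DB = ⌊$175,100 × 150%/3⌋ = $87,550; SL = ⌊$160,500/3⌋ = $53,500 → take DB $87,550. Book value $87,550.
Year 2: DB = ⌊$87,550 × 150%/3⌋ = $43,775; SL = ⌊$72,950/2⌋ = $36,475 → take DB $43,775. Book value $43,775.
Year 3 (final): $43,775 − $14,600 = $29,175. Book value $14,600.

$87,550; $43,775; $29,175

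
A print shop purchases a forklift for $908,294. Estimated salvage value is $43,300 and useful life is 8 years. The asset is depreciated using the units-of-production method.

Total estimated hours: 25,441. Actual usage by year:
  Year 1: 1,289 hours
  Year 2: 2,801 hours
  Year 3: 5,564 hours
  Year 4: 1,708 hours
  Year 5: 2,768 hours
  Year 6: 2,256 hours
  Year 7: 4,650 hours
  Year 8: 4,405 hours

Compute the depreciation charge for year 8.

$149,770

Depreciable base = $908,294 − $43,300 = $864,994.
Rate = $864,994 / 25,441 hours = $34 per hour.
Year 1: 1,289 × $34 = $43,826. Book value $864,468.
Year 2: 2,801 × $34 = $95,234. Book value $769,234.
Year 3: 5,564 × $34 = $189,176. Book value $580,058.
Year 4: 1,708 × $34 = $58,072. Book value $521,986.
Year 5: 2,768 × $34 = $94,112. Book value $427,874.
Year 6: 2,256 × $34 = $76,704. Book value $351,170.
Year 7: 4,650 × $34 = $158,100. Book value $193,070.
Year 8: 4,405 × $34 = $149,770. Book value $43,300.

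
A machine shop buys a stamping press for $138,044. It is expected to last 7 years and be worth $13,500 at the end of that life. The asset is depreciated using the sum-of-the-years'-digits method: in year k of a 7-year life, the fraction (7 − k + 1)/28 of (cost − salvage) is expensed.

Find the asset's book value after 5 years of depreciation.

$26,844

Depreciable base = $138,044 − $13,500 = $124,544.
Sum of the years' digits = 7+6+5+4+3+2+1 = 28.
Year 1: $124,544 × 7/28 = $31,136. Book value $106,908.
Year 2: $124,544 × 6/28 = $26,688. Book value $80,220.
Year 3: $124,544 × 5/28 = $22,240. Book value $57,980.
Year 4: $124,544 × 4/28 = $17,792. Book value $40,188.
Year 5: $124,544 × 3/28 = $13,344. Book value $26,844.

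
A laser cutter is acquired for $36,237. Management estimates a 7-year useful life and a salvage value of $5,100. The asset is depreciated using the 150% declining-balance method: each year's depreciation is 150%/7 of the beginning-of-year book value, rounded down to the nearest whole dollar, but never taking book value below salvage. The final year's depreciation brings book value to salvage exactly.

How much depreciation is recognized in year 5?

Depreciable base = $36,237 − $5,100 = $31,137.
Year 1: ⌊$36,237 × 150%/7⌋ = $7,765. Book value $28,472.
Year 2: ⌊$28,472 × 150%/7⌋ = $6,101. Book value $22,371.
Year 3: ⌊$22,371 × 150%/7⌋ = $4,793. Book value $17,578.
Year 4: ⌊$17,578 × 150%/7⌋ = $3,766. Book value $13,812.
Year 5: ⌊$13,812 × 150%/7⌋ = $2,959. Book value $10,853.

$2,959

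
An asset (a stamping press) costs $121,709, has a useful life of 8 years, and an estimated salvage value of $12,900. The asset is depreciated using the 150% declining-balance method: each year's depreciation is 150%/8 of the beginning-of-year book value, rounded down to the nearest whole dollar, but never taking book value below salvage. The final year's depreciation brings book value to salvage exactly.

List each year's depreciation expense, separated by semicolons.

$22,820; $18,541; $15,065; $12,240; $9,945; $8,080; $6,565; $15,553

Depreciable base = $121,709 − $12,900 = $108,809.
Year 1: ⌊$121,709 × 150%/8⌋ = $22,820. Book value $98,889.
Year 2: ⌊$98,889 × 150%/8⌋ = $18,541. Book value $80,348.
Year 3: ⌊$80,348 × 150%/8⌋ = $15,065. Book value $65,283.
Year 4: ⌊$65,283 × 150%/8⌋ = $12,240. Book value $53,043.
Year 5: ⌊$53,043 × 150%/8⌋ = $9,945. Book value $43,098.
Year 6: ⌊$43,098 × 150%/8⌋ = $8,080. Book value $35,018.
Year 7: ⌊$35,018 × 150%/8⌋ = $6,565. Book value $28,453.
Year 8 (final): $28,453 − $12,900 = $15,553. Book value $12,900.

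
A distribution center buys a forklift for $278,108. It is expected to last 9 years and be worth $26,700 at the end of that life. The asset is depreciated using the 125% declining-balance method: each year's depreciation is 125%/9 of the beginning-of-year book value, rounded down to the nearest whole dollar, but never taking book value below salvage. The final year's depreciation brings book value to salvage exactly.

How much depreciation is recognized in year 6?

$18,288

Depreciable base = $278,108 − $26,700 = $251,408.
Year 1: ⌊$278,108 × 125%/9⌋ = $38,626. Book value $239,482.
Year 2: ⌊$239,482 × 125%/9⌋ = $33,261. Book value $206,221.
Year 3: ⌊$206,221 × 125%/9⌋ = $28,641. Book value $177,580.
Year 4: ⌊$177,580 × 125%/9⌋ = $24,663. Book value $152,917.
Year 5: ⌊$152,917 × 125%/9⌋ = $21,238. Book value $131,679.
Year 6: ⌊$131,679 × 125%/9⌋ = $18,288. Book value $113,391.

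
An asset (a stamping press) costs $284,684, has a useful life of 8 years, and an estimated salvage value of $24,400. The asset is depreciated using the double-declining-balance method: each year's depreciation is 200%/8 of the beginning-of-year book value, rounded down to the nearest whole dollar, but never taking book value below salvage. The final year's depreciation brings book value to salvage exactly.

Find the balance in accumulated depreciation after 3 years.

Depreciable base = $284,684 − $24,400 = $260,284.
Year 1: ⌊$284,684 × 200%/8⌋ = $71,171. Book value $213,513.
Year 2: ⌊$213,513 × 200%/8⌋ = $53,378. Book value $160,135.
Year 3: ⌊$160,135 × 200%/8⌋ = $40,033. Book value $120,102.
Accumulated through year 3 = $284,684 − $120,102 = $164,582.

$164,582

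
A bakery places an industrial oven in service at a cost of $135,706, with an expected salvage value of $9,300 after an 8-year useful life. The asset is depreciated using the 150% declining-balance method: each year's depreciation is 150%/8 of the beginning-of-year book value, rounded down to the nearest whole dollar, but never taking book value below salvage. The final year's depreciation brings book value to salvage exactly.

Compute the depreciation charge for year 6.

$9,010

Depreciable base = $135,706 − $9,300 = $126,406.
Year 1: ⌊$135,706 × 150%/8⌋ = $25,444. Book value $110,262.
Year 2: ⌊$110,262 × 150%/8⌋ = $20,674. Book value $89,588.
Year 3: ⌊$89,588 × 150%/8⌋ = $16,797. Book value $72,791.
Year 4: ⌊$72,791 × 150%/8⌋ = $13,648. Book value $59,143.
Year 5: ⌊$59,143 × 150%/8⌋ = $11,089. Book value $48,054.
Year 6: ⌊$48,054 × 150%/8⌋ = $9,010. Book value $39,044.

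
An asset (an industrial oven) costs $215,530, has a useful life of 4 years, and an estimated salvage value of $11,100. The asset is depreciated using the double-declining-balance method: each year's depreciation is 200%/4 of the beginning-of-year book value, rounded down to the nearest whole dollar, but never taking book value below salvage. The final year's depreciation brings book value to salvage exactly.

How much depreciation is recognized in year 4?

$15,842

Depreciable base = $215,530 − $11,100 = $204,430.
Year 1: ⌊$215,530 × 200%/4⌋ = $107,765. Book value $107,765.
Year 2: ⌊$107,765 × 200%/4⌋ = $53,882. Book value $53,883.
Year 3: ⌊$53,883 × 200%/4⌋ = $26,941. Book value $26,942.
Year 4 (final): $26,942 − $11,100 = $15,842. Book value $11,100.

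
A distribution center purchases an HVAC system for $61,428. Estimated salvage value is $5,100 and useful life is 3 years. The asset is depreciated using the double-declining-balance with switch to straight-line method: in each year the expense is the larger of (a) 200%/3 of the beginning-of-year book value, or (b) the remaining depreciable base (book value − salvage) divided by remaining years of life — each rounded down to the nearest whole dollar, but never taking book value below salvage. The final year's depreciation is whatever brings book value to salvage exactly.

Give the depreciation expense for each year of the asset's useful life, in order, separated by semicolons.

Depreciable base = $61,428 − $5,100 = $56,328.
Year 1: DB = ⌊$61,428 × 200%/3⌋ = $40,952; SL = ⌊$56,328/3⌋ = $18,776 → take DB $40,952. Book value $20,476.
Year 2: DB = ⌊$20,476 × 200%/3⌋ = $13,650; SL = ⌊$15,376/2⌋ = $7,688 → take DB $13,650. Book value $6,826.
Year 3 (final): $6,826 − $5,100 = $1,726. Book value $5,100.

$40,952; $13,650; $1,726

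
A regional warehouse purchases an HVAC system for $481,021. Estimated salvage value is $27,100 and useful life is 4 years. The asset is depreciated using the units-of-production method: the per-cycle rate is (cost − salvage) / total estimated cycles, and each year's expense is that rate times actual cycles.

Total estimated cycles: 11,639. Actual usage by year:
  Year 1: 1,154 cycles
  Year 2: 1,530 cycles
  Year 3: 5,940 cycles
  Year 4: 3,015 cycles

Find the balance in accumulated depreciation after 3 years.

Depreciable base = $481,021 − $27,100 = $453,921.
Rate = $453,921 / 11,639 cycles = $39 per cycle.
Year 1: 1,154 × $39 = $45,006. Book value $436,015.
Year 2: 1,530 × $39 = $59,670. Book value $376,345.
Year 3: 5,940 × $39 = $231,660. Book value $144,685.
Accumulated through year 3 = $481,021 − $144,685 = $336,336.

$336,336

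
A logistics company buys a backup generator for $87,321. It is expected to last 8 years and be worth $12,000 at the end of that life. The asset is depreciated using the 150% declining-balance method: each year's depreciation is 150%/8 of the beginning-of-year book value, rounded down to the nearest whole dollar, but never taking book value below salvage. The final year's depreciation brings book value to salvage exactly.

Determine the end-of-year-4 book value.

Depreciable base = $87,321 − $12,000 = $75,321.
Year 1: ⌊$87,321 × 150%/8⌋ = $16,372. Book value $70,949.
Year 2: ⌊$70,949 × 150%/8⌋ = $13,302. Book value $57,647.
Year 3: ⌊$57,647 × 150%/8⌋ = $10,808. Book value $46,839.
Year 4: ⌊$46,839 × 150%/8⌋ = $8,782. Book value $38,057.

$38,057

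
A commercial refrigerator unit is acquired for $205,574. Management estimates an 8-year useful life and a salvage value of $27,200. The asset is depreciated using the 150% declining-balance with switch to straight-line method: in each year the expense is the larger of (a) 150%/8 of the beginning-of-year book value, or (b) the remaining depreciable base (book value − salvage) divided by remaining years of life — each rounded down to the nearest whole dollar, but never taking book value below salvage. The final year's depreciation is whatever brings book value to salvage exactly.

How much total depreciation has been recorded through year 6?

$147,978

Depreciable base = $205,574 − $27,200 = $178,374.
Year 1: DB = ⌊$205,574 × 150%/8⌋ = $38,545; SL = ⌊$178,374/8⌋ = $22,296 → take DB $38,545. Book value $167,029.
Year 2: DB = ⌊$167,029 × 150%/8⌋ = $31,317; SL = ⌊$139,829/7⌋ = $19,975 → take DB $31,317. Book value $135,712.
Year 3: DB = ⌊$135,712 × 150%/8⌋ = $25,446; SL = ⌊$108,512/6⌋ = $18,085 → take DB $25,446. Book value $110,266.
Year 4: DB = ⌊$110,266 × 150%/8⌋ = $20,674; SL = ⌊$83,066/5⌋ = $16,613 → take DB $20,674. Book value $89,592.
Year 5: DB = ⌊$89,592 × 150%/8⌋ = $16,798; SL = ⌊$62,392/4⌋ = $15,598 → take DB $16,798. Book value $72,794.
Year 6: DB = ⌊$72,794 × 150%/8⌋ = $13,648; SL = ⌊$45,594/3⌋ = $15,198 → take SL $15,198. Book value $57,596.
Accumulated through year 6 = $205,574 − $57,596 = $147,978.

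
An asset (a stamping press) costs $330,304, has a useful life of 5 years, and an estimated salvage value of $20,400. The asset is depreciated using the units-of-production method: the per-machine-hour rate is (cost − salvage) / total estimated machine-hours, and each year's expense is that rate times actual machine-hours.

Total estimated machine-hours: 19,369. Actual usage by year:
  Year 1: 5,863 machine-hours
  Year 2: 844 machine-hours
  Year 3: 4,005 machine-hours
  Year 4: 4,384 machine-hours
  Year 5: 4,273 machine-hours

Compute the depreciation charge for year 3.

Depreciable base = $330,304 − $20,400 = $309,904.
Rate = $309,904 / 19,369 machine-hours = $16 per machine-hour.
Year 1: 5,863 × $16 = $93,808. Book value $236,496.
Year 2: 844 × $16 = $13,504. Book value $222,992.
Year 3: 4,005 × $16 = $64,080. Book value $158,912.

$64,080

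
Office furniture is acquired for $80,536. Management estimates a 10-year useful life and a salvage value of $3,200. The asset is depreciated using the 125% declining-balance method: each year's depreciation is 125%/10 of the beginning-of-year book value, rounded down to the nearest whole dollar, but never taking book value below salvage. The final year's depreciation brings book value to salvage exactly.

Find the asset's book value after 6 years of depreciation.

$36,146

Depreciable base = $80,536 − $3,200 = $77,336.
Year 1: ⌊$80,536 × 125%/10⌋ = $10,067. Book value $70,469.
Year 2: ⌊$70,469 × 125%/10⌋ = $8,808. Book value $61,661.
Year 3: ⌊$61,661 × 125%/10⌋ = $7,707. Book value $53,954.
Year 4: ⌊$53,954 × 125%/10⌋ = $6,744. Book value $47,210.
Year 5: ⌊$47,210 × 125%/10⌋ = $5,901. Book value $41,309.
Year 6: ⌊$41,309 × 125%/10⌋ = $5,163. Book value $36,146.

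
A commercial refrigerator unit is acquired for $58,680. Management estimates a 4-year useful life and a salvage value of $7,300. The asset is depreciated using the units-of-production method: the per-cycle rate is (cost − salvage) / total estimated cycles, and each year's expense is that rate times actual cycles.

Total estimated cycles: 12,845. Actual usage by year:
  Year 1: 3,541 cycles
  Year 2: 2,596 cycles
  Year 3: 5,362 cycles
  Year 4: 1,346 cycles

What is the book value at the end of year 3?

$12,684

Depreciable base = $58,680 − $7,300 = $51,380.
Rate = $51,380 / 12,845 cycles = $4 per cycle.
Year 1: 3,541 × $4 = $14,164. Book value $44,516.
Year 2: 2,596 × $4 = $10,384. Book value $34,132.
Year 3: 5,362 × $4 = $21,448. Book value $12,684.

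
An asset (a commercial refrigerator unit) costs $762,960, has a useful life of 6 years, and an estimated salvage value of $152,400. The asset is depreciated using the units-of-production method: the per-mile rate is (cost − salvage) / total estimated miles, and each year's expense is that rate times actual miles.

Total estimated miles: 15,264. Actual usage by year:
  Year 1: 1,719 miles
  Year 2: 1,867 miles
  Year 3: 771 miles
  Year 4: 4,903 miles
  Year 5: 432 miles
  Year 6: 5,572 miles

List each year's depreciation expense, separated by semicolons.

Depreciable base = $762,960 − $152,400 = $610,560.
Rate = $610,560 / 15,264 miles = $40 per mile.
Year 1: 1,719 × $40 = $68,760. Book value $694,200.
Year 2: 1,867 × $40 = $74,680. Book value $619,520.
Year 3: 771 × $40 = $30,840. Book value $588,680.
Year 4: 4,903 × $40 = $196,120. Book value $392,560.
Year 5: 432 × $40 = $17,280. Book value $375,280.
Year 6: 5,572 × $40 = $222,880. Book value $152,400.

$68,760; $74,680; $30,840; $196,120; $17,280; $222,880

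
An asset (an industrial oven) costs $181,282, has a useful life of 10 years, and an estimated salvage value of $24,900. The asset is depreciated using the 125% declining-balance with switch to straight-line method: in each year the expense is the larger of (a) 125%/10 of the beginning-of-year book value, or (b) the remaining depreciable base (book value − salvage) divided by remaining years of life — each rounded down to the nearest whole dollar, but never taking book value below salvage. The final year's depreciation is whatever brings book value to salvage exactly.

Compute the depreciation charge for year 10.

Depreciable base = $181,282 − $24,900 = $156,382.
Year 1: DB = ⌊$181,282 × 125%/10⌋ = $22,660; SL = ⌊$156,382/10⌋ = $15,638 → take DB $22,660. Book value $158,622.
Year 2: DB = ⌊$158,622 × 125%/10⌋ = $19,827; SL = ⌊$133,722/9⌋ = $14,858 → take DB $19,827. Book value $138,795.
Year 3: DB = ⌊$138,795 × 125%/10⌋ = $17,349; SL = ⌊$113,895/8⌋ = $14,236 → take DB $17,349. Book value $121,446.
Year 4: DB = ⌊$121,446 × 125%/10⌋ = $15,180; SL = ⌊$96,546/7⌋ = $13,792 → take DB $15,180. Book value $106,266.
Year 5: DB = ⌊$106,266 × 125%/10⌋ = $13,283; SL = ⌊$81,366/6⌋ = $13,561 → take SL $13,561. Book value $92,705.
Year 6: DB = ⌊$92,705 × 125%/10⌋ = $11,588; SL = ⌊$67,805/5⌋ = $13,561 → take SL $13,561. Book value $79,144.
Year 7: DB = ⌊$79,144 × 125%/10⌋ = $9,893; SL = ⌊$54,244/4⌋ = $13,561 → take SL $13,561. Book value $65,583.
Year 8: DB = ⌊$65,583 × 125%/10⌋ = $8,197; SL = ⌊$40,683/3⌋ = $13,561 → take SL $13,561. Book value $52,022.
Year 9: DB = ⌊$52,022 × 125%/10⌋ = $6,502; SL = ⌊$27,122/2⌋ = $13,561 → take SL $13,561. Book value $38,461.
Year 10 (final): $38,461 − $24,900 = $13,561. Book value $24,900.

$13,561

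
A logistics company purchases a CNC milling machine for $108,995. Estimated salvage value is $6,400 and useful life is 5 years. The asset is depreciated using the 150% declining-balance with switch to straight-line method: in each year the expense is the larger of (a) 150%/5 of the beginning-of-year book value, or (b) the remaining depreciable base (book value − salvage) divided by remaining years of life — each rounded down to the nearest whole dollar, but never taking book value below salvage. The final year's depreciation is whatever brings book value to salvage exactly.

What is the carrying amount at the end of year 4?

$21,893

Depreciable base = $108,995 − $6,400 = $102,595.
Year 1: DB = ⌊$108,995 × 150%/5⌋ = $32,698; SL = ⌊$102,595/5⌋ = $20,519 → take DB $32,698. Book value $76,297.
Year 2: DB = ⌊$76,297 × 150%/5⌋ = $22,889; SL = ⌊$69,897/4⌋ = $17,474 → take DB $22,889. Book value $53,408.
Year 3: DB = ⌊$53,408 × 150%/5⌋ = $16,022; SL = ⌊$47,008/3⌋ = $15,669 → take DB $16,022. Book value $37,386.
Year 4: DB = ⌊$37,386 × 150%/5⌋ = $11,215; SL = ⌊$30,986/2⌋ = $15,493 → take SL $15,493. Book value $21,893.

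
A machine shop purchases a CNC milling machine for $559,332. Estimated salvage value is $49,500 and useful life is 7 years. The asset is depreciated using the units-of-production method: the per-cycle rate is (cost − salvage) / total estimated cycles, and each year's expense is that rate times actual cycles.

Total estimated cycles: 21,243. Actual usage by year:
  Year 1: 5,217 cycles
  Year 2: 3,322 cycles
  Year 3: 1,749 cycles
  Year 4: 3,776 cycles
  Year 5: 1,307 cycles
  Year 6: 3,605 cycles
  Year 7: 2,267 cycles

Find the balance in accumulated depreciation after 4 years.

Depreciable base = $559,332 − $49,500 = $509,832.
Rate = $509,832 / 21,243 cycles = $24 per cycle.
Year 1: 5,217 × $24 = $125,208. Book value $434,124.
Year 2: 3,322 × $24 = $79,728. Book value $354,396.
Year 3: 1,749 × $24 = $41,976. Book value $312,420.
Year 4: 3,776 × $24 = $90,624. Book value $221,796.
Accumulated through year 4 = $559,332 − $221,796 = $337,536.

$337,536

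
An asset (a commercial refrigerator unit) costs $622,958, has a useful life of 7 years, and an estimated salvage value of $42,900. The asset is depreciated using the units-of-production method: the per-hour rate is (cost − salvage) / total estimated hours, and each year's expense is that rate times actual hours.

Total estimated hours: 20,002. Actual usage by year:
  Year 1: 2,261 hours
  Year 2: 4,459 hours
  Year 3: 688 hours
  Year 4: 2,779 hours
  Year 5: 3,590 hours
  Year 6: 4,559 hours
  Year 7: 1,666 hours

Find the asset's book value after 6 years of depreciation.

Depreciable base = $622,958 − $42,900 = $580,058.
Rate = $580,058 / 20,002 hours = $29 per hour.
Year 1: 2,261 × $29 = $65,569. Book value $557,389.
Year 2: 4,459 × $29 = $129,311. Book value $428,078.
Year 3: 688 × $29 = $19,952. Book value $408,126.
Year 4: 2,779 × $29 = $80,591. Book value $327,535.
Year 5: 3,590 × $29 = $104,110. Book value $223,425.
Year 6: 4,559 × $29 = $132,211. Book value $91,214.

$91,214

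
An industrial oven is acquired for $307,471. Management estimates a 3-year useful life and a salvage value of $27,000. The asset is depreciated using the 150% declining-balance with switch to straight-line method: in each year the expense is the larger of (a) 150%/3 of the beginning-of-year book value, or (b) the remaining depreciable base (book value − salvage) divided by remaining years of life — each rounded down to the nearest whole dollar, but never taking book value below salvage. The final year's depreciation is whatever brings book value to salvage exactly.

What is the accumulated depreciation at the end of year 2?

Depreciable base = $307,471 − $27,000 = $280,471.
Year 1: DB = ⌊$307,471 × 150%/3⌋ = $153,735; SL = ⌊$280,471/3⌋ = $93,490 → take DB $153,735. Book value $153,736.
Year 2: DB = ⌊$153,736 × 150%/3⌋ = $76,868; SL = ⌊$126,736/2⌋ = $63,368 → take DB $76,868. Book value $76,868.
Accumulated through year 2 = $307,471 − $76,868 = $230,603.

$230,603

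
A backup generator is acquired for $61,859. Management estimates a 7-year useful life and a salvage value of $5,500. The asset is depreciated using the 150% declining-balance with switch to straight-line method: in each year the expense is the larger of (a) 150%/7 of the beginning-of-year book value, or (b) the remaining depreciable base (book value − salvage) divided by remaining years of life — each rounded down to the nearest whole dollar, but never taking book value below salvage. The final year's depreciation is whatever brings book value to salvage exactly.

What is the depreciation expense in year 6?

Depreciable base = $61,859 − $5,500 = $56,359.
Year 1: DB = ⌊$61,859 × 150%/7⌋ = $13,255; SL = ⌊$56,359/7⌋ = $8,051 → take DB $13,255. Book value $48,604.
Year 2: DB = ⌊$48,604 × 150%/7⌋ = $10,415; SL = ⌊$43,104/6⌋ = $7,184 → take DB $10,415. Book value $38,189.
Year 3: DB = ⌊$38,189 × 150%/7⌋ = $8,183; SL = ⌊$32,689/5⌋ = $6,537 → take DB $8,183. Book value $30,006.
Year 4: DB = ⌊$30,006 × 150%/7⌋ = $6,429; SL = ⌊$24,506/4⌋ = $6,126 → take DB $6,429. Book value $23,577.
Year 5: DB = ⌊$23,577 × 150%/7⌋ = $5,052; SL = ⌊$18,077/3⌋ = $6,025 → take SL $6,025. Book value $17,552.
Year 6: DB = ⌊$17,552 × 150%/7⌋ = $3,761; SL = ⌊$12,052/2⌋ = $6,026 → take SL $6,026. Book value $11,526.

$6,026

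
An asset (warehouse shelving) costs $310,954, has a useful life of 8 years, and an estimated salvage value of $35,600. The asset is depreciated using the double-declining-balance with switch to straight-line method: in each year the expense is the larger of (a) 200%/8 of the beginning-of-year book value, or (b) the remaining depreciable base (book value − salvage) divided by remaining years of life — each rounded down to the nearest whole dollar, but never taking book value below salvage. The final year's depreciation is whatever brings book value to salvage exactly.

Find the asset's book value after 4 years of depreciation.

Depreciable base = $310,954 − $35,600 = $275,354.
Year 1: DB = ⌊$310,954 × 200%/8⌋ = $77,738; SL = ⌊$275,354/8⌋ = $34,419 → take DB $77,738. Book value $233,216.
Year 2: DB = ⌊$233,216 × 200%/8⌋ = $58,304; SL = ⌊$197,616/7⌋ = $28,230 → take DB $58,304. Book value $174,912.
Year 3: DB = ⌊$174,912 × 200%/8⌋ = $43,728; SL = ⌊$139,312/6⌋ = $23,218 → take DB $43,728. Book value $131,184.
Year 4: DB = ⌊$131,184 × 200%/8⌋ = $32,796; SL = ⌊$95,584/5⌋ = $19,116 → take DB $32,796. Book value $98,388.

$98,388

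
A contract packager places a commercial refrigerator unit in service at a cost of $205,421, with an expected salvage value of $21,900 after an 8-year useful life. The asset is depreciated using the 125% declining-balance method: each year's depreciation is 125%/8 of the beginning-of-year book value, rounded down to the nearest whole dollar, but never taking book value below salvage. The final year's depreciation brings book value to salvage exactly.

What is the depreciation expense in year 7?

$11,581

Depreciable base = $205,421 − $21,900 = $183,521.
Year 1: ⌊$205,421 × 125%/8⌋ = $32,097. Book value $173,324.
Year 2: ⌊$173,324 × 125%/8⌋ = $27,081. Book value $146,243.
Year 3: ⌊$146,243 × 125%/8⌋ = $22,850. Book value $123,393.
Year 4: ⌊$123,393 × 125%/8⌋ = $19,280. Book value $104,113.
Year 5: ⌊$104,113 × 125%/8⌋ = $16,267. Book value $87,846.
Year 6: ⌊$87,846 × 125%/8⌋ = $13,725. Book value $74,121.
Year 7: ⌊$74,121 × 125%/8⌋ = $11,581. Book value $62,540.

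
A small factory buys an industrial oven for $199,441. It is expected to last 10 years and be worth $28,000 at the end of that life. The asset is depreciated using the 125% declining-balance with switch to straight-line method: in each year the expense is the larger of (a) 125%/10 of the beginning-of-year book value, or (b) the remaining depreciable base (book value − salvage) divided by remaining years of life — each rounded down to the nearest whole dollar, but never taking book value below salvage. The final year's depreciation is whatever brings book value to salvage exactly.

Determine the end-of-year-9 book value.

Depreciable base = $199,441 − $28,000 = $171,441.
Year 1: DB = ⌊$199,441 × 125%/10⌋ = $24,930; SL = ⌊$171,441/10⌋ = $17,144 → take DB $24,930. Book value $174,511.
Year 2: DB = ⌊$174,511 × 125%/10⌋ = $21,813; SL = ⌊$146,511/9⌋ = $16,279 → take DB $21,813. Book value $152,698.
Year 3: DB = ⌊$152,698 × 125%/10⌋ = $19,087; SL = ⌊$124,698/8⌋ = $15,587 → take DB $19,087. Book value $133,611.
Year 4: DB = ⌊$133,611 × 125%/10⌋ = $16,701; SL = ⌊$105,611/7⌋ = $15,087 → take DB $16,701. Book value $116,910.
Year 5: DB = ⌊$116,910 × 125%/10⌋ = $14,613; SL = ⌊$88,910/6⌋ = $14,818 → take SL $14,818. Book value $102,092.
Year 6: DB = ⌊$102,092 × 125%/10⌋ = $12,761; SL = ⌊$74,092/5⌋ = $14,818 → take SL $14,818. Book value $87,274.
Year 7: DB = ⌊$87,274 × 125%/10⌋ = $10,909; SL = ⌊$59,274/4⌋ = $14,818 → take SL $14,818. Book value $72,456.
Year 8: DB = ⌊$72,456 × 125%/10⌋ = $9,057; SL = ⌊$44,456/3⌋ = $14,818 → take SL $14,818. Book value $57,638.
Year 9: DB = ⌊$57,638 × 125%/10⌋ = $7,204; SL = ⌊$29,638/2⌋ = $14,819 → take SL $14,819. Book value $42,819.

$42,819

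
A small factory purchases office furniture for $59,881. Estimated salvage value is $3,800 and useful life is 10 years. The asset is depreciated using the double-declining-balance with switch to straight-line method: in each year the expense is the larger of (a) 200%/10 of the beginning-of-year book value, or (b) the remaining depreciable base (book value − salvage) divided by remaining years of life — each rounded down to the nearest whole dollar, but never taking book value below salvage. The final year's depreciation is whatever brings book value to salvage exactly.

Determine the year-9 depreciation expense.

$2,920

Depreciable base = $59,881 − $3,800 = $56,081.
Year 1: DB = ⌊$59,881 × 200%/10⌋ = $11,976; SL = ⌊$56,081/10⌋ = $5,608 → take DB $11,976. Book value $47,905.
Year 2: DB = ⌊$47,905 × 200%/10⌋ = $9,581; SL = ⌊$44,105/9⌋ = $4,900 → take DB $9,581. Book value $38,324.
Year 3: DB = ⌊$38,324 × 200%/10⌋ = $7,664; SL = ⌊$34,524/8⌋ = $4,315 → take DB $7,664. Book value $30,660.
Year 4: DB = ⌊$30,660 × 200%/10⌋ = $6,132; SL = ⌊$26,860/7⌋ = $3,837 → take DB $6,132. Book value $24,528.
Year 5: DB = ⌊$24,528 × 200%/10⌋ = $4,905; SL = ⌊$20,728/6⌋ = $3,454 → take DB $4,905. Book value $19,623.
Year 6: DB = ⌊$19,623 × 200%/10⌋ = $3,924; SL = ⌊$15,823/5⌋ = $3,164 → take DB $3,924. Book value $15,699.
Year 7: DB = ⌊$15,699 × 200%/10⌋ = $3,139; SL = ⌊$11,899/4⌋ = $2,974 → take DB $3,139. Book value $12,560.
Year 8: DB = ⌊$12,560 × 200%/10⌋ = $2,512; SL = ⌊$8,760/3⌋ = $2,920 → take SL $2,920. Book value $9,640.
Year 9: DB = ⌊$9,640 × 200%/10⌋ = $1,928; SL = ⌊$5,840/2⌋ = $2,920 → take SL $2,920. Book value $6,720.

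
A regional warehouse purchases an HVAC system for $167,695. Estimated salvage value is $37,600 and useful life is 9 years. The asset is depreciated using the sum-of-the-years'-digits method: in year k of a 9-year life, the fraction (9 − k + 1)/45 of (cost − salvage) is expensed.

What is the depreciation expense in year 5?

Depreciable base = $167,695 − $37,600 = $130,095.
Sum of the years' digits = 9+8+7+6+5+4+3+2+1 = 45.
Year 1: $130,095 × 9/45 = $26,019. Book value $141,676.
Year 2: $130,095 × 8/45 = $23,128. Book value $118,548.
Year 3: $130,095 × 7/45 = $20,237. Book value $98,311.
Year 4: $130,095 × 6/45 = $17,346. Book value $80,965.
Year 5: $130,095 × 5/45 = $14,455. Book value $66,510.

$14,455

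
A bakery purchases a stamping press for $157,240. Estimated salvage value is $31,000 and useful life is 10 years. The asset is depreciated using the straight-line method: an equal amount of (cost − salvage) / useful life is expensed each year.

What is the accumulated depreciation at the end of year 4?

$50,496

Depreciable base = $157,240 − $31,000 = $126,240.
Annual expense = $126,240 / 10 = $12,624.
End of year 1: book value $144,616.
End of year 2: book value $131,992.
End of year 3: book value $119,368.
End of year 4: book value $106,744.
Accumulated through year 4 = $157,240 − $106,744 = $50,496.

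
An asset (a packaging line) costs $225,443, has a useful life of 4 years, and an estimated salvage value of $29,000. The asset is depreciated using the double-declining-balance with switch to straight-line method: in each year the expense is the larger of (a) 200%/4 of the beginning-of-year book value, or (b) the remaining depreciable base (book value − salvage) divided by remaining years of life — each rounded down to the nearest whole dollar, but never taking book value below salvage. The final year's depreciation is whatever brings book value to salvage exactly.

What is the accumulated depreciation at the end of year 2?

Depreciable base = $225,443 − $29,000 = $196,443.
Year 1: DB = ⌊$225,443 × 200%/4⌋ = $112,721; SL = ⌊$196,443/4⌋ = $49,110 → take DB $112,721. Book value $112,722.
Year 2: DB = ⌊$112,722 × 200%/4⌋ = $56,361; SL = ⌊$83,722/3⌋ = $27,907 → take DB $56,361. Book value $56,361.
Accumulated through year 2 = $225,443 − $56,361 = $169,082.

$169,082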